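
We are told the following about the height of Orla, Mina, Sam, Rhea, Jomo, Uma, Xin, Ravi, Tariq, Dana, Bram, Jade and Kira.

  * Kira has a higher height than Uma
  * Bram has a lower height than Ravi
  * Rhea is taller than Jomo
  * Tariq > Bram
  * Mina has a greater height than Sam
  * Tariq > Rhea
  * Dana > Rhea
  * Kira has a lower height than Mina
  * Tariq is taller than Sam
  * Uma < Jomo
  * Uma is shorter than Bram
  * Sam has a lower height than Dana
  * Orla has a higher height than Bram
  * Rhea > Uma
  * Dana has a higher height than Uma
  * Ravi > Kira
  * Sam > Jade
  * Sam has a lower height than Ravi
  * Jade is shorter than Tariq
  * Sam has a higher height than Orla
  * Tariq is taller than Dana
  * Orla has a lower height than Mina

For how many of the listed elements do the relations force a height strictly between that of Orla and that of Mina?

Chaining upward from Orla reaches: Sam, Ravi, Dana, Tariq.
Chaining downward from Mina reaches: Uma, Bram, Jade, Kira, Sam.
Strictly between Orla and Mina are those in both lists: Sam — 1 element.

1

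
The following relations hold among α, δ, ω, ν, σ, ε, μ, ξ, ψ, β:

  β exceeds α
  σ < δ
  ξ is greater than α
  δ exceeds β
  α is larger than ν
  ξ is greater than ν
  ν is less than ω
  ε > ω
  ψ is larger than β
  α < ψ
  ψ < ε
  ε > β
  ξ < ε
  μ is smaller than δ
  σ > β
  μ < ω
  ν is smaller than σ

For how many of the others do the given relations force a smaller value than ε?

The elements the relations force below ε are ν, α, β, ψ, ξ, μ, ω — no chain reaches any other.
That is 7.

7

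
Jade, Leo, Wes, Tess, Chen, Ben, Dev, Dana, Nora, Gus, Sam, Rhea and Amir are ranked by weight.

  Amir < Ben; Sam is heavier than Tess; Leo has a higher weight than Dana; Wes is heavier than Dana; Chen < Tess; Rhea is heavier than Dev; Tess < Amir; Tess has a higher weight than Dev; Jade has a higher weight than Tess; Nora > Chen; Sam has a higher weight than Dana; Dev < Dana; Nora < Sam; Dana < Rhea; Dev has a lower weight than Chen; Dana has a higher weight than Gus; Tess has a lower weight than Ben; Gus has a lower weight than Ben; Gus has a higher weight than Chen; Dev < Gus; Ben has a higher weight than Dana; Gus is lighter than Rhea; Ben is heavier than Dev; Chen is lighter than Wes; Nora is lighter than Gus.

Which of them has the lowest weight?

Dev

Chen is not least since Dev < Chen; Nora is not least since Chen < Nora; Gus is not least since Chen < Gus; Dana is not least since Gus < Dana; Rhea is not least since Dev < Rhea; Tess is not least since Chen < Tess; Amir is not least since Tess < Amir; Leo is not least since Dana < Leo; Jade is not least since Tess < Jade; Wes is not least since Dana < Wes; Ben is not least since Dev < Ben; Sam is not least since Tess < Sam.
Only Dev has nothing below it, so Dev is the lowest weight.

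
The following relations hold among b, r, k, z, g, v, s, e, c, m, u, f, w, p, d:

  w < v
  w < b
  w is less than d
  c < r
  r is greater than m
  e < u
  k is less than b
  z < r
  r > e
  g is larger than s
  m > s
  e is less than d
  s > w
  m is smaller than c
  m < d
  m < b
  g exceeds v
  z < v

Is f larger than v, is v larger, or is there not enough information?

undetermined

Following every chain through f: nothing is chained to f.
v is not reached, and no chain runs the other way from v to f.
So the given relations leave the order of f and v undetermined.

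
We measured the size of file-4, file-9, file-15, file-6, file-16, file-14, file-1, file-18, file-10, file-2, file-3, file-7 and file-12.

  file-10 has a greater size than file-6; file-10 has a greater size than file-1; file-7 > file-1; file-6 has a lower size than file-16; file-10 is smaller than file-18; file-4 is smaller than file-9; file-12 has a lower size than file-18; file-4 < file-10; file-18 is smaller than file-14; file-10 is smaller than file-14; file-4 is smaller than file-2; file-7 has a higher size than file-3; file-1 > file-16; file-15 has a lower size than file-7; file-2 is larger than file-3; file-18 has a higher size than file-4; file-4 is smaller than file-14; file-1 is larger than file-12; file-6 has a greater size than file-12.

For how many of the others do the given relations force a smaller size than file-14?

Directly below file-14: file-4, file-10, file-18.
One step further: file-12, file-6, file-1 (6 so far).
One step further: file-16 (7 so far).
No other element is forced below file-14 by the given relations, so the count is 7.

7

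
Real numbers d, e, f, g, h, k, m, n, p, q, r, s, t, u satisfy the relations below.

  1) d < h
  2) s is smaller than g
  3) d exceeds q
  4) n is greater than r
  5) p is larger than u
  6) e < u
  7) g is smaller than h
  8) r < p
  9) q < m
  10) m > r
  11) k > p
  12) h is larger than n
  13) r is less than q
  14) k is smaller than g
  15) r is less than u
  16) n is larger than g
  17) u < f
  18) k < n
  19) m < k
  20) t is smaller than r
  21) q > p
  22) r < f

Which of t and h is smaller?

t

Following the relations from t: t < r < p < q < m < k < g < n < h.
So t < h; t is the smaller of the two.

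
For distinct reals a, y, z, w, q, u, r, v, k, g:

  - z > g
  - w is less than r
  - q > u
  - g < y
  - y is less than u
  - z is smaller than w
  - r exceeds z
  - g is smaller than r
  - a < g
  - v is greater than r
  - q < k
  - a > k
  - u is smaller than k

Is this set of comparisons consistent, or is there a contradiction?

Chaining the given relations yields y < u < q < k < a < g, so y < g. But one relation states g < y. These cannot both hold.

inconsistent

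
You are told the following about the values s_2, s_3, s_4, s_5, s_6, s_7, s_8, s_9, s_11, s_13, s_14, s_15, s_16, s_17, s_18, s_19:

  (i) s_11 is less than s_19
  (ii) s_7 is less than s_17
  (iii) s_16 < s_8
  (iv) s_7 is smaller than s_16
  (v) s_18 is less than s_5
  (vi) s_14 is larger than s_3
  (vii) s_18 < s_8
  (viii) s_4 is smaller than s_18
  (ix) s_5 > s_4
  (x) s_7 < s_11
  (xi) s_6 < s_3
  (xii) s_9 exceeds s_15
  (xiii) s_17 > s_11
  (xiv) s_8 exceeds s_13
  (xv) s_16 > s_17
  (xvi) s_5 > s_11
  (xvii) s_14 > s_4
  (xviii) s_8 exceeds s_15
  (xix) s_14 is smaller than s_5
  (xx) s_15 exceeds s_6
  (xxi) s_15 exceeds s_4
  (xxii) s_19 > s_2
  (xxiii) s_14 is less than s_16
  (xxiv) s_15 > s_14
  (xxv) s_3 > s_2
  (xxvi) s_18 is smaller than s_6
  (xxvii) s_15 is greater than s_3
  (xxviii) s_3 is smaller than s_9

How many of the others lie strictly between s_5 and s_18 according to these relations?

The relations place s_18 below s_5. An element lies strictly between them when it is forced above s_18 and also forced below s_5.
Above s_18: {s_6, s_3, s_14, s_15, s_16, s_8, s_9}. Below s_5: {s_4, s_7, s_11, s_6, s_2, s_3, s_14}.
Intersection: {s_6, s_3, s_14} — 3.

3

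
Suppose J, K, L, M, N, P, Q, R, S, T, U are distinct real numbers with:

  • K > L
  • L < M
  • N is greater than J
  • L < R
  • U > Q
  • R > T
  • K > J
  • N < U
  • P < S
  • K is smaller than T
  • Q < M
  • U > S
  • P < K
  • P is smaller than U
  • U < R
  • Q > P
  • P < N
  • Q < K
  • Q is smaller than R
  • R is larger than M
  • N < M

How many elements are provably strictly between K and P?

Chaining upward from P reaches: Q, N, S, T, M, U, R.
Chaining downward from K reaches: J, Q, L.
Strictly between P and K are those in both lists: Q — 1 element.

1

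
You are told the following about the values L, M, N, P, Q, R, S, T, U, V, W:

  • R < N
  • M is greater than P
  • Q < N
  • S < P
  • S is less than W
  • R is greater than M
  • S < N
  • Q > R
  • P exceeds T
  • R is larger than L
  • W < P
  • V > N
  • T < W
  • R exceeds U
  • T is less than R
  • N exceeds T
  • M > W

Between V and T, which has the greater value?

Chaining the given relations: T < W < P < M < R < Q < N < V.
So T < V; V is the larger of the two.

V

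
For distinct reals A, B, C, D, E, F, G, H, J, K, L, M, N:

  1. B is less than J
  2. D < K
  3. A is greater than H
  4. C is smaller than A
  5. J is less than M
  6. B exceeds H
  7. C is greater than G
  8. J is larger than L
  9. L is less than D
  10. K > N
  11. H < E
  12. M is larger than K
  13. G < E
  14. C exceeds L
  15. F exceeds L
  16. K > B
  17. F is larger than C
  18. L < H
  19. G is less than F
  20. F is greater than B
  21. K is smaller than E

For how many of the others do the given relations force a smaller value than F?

From F the given relations immediately reach L, G, B, C.
From those, H — 5 in total.
Nothing else is reachable below F; 5 in all.

5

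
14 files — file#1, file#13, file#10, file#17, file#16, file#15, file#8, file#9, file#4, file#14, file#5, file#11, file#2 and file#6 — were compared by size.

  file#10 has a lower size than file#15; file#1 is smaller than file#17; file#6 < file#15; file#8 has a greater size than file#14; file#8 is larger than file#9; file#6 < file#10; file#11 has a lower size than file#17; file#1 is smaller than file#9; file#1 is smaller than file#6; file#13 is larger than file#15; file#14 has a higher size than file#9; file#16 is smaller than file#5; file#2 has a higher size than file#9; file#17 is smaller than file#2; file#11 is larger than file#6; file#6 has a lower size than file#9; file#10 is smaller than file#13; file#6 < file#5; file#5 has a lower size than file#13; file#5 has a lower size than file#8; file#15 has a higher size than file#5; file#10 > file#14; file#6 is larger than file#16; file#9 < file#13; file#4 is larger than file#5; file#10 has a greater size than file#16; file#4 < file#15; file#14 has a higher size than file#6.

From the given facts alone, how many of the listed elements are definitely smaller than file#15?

Directly below file#15: file#6, file#5, file#4, file#10.
One step further: file#16, file#1, file#14 (7 so far).
One step further: file#9 (8 so far).
Nothing else is reachable below file#15; 8 in all.

8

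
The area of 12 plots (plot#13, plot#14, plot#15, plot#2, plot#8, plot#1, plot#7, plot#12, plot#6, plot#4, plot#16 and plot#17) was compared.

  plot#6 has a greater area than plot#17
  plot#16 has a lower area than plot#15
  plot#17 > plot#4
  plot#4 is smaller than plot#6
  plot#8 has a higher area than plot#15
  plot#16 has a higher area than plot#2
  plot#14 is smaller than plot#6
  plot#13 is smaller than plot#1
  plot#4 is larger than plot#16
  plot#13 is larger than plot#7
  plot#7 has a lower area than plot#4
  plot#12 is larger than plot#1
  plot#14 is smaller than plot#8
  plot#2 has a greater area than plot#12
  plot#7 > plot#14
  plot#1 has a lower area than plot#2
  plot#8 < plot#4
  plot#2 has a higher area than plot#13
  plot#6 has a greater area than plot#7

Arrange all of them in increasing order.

plot#14 < plot#7 < plot#13 < plot#1 < plot#12 < plot#2 < plot#16 < plot#15 < plot#8 < plot#4 < plot#17 < plot#6

The consecutive links are each given: plot#14 < plot#7; plot#7 < plot#13; plot#13 < plot#1; plot#1 < plot#12; plot#12 < plot#2; plot#2 < plot#16; plot#16 < plot#15; plot#15 < plot#8; plot#8 < plot#4; plot#4 < plot#17; plot#17 < plot#6.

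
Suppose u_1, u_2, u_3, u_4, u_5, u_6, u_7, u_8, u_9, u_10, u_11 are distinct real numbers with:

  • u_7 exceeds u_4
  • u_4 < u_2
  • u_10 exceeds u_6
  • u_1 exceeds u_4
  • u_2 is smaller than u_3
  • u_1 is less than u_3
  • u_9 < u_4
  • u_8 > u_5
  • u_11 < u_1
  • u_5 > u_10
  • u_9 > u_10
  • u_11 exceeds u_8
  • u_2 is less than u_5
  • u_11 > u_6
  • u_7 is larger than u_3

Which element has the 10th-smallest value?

The consecutive relations fix a unique order: u_6 < u_10 < u_9 < u_4 < u_2 < u_5 < u_8 < u_11 < u_1 < u_3 < u_7.
Counting 10 from the smallest end gives u_3.

u_3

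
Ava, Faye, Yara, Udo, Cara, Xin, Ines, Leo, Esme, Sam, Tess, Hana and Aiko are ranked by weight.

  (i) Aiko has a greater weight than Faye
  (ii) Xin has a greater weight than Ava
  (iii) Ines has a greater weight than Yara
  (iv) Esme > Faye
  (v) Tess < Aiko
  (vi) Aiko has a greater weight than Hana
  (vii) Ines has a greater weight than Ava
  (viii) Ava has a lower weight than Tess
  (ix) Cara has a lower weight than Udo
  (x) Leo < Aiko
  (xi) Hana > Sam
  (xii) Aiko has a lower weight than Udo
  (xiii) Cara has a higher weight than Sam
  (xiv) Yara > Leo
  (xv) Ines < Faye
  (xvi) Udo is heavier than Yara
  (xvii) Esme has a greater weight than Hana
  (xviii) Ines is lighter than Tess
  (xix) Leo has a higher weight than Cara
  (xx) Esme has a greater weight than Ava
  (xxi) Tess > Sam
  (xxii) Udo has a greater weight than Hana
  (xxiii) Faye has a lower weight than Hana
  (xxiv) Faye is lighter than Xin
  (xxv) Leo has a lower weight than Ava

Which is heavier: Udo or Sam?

The relevant relations are Sam < Cara; Cara < Leo; Leo < Ava; Ava < Ines; Ines < Faye; Faye < Hana; Hana < Udo.
Together: Sam < Cara < Leo < Ava < Ines < Faye < Hana < Udo.
So Sam < Udo; Udo is the heavier of the two.

Udo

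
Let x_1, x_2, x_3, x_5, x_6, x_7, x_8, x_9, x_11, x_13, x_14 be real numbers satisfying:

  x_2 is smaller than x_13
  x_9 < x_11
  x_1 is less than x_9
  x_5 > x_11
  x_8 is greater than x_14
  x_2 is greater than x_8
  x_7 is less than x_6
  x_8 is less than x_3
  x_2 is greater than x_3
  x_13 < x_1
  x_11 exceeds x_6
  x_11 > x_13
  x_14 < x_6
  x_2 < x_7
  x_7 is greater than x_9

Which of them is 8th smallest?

x_7

Piecing the relations together gives one ordering: x_14 < x_8 < x_3 < x_2 < x_13 < x_1 < x_9 < x_7 < x_6 < x_11 < x_5.
The 8th smallest is x_7.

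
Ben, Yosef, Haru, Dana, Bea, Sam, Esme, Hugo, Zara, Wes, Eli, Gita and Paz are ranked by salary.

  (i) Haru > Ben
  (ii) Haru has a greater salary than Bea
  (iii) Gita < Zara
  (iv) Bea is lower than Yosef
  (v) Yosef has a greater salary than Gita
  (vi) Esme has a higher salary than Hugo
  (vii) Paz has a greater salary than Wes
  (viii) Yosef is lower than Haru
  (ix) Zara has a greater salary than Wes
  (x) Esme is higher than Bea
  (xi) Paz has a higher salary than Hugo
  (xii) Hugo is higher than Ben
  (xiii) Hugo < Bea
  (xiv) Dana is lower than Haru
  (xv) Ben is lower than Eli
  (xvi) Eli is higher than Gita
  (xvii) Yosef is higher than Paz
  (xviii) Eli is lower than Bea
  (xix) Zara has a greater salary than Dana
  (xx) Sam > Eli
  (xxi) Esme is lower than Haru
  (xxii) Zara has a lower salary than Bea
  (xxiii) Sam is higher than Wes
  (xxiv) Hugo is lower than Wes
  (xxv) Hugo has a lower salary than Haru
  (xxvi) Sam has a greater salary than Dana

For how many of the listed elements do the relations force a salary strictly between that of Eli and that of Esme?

The relations place Eli below Esme. An element lies strictly between them when it is forced above Eli and also forced below Esme.
Above Eli: {Sam, Bea, Yosef, Haru}. Below Esme: {Ben, Gita, Hugo, Dana, Wes, Zara, Bea}.
Intersection: {Bea} — 1.

1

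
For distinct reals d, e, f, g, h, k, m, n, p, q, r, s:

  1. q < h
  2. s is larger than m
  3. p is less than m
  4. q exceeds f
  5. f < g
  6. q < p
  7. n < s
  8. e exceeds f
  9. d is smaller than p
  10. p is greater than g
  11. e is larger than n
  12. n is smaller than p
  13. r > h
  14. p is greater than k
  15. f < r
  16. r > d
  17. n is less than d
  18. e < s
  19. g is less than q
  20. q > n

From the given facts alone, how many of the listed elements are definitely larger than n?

The elements the relations force above n are d, q, p, m, h, e, s, r — no chain reaches any other.
That is 8.

8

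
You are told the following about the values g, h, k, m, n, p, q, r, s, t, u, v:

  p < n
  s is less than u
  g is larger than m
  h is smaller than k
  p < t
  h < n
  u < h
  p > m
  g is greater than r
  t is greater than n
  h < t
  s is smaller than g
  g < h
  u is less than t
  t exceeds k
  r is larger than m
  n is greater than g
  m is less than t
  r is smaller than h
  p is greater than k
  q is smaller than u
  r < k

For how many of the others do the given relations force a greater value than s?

Directly above s: u, g.
One step further: h, n, t (5 so far).
One step further: k (6 so far).
One step further: p (7 so far).
Nothing else is reachable above s; 7 in all.

7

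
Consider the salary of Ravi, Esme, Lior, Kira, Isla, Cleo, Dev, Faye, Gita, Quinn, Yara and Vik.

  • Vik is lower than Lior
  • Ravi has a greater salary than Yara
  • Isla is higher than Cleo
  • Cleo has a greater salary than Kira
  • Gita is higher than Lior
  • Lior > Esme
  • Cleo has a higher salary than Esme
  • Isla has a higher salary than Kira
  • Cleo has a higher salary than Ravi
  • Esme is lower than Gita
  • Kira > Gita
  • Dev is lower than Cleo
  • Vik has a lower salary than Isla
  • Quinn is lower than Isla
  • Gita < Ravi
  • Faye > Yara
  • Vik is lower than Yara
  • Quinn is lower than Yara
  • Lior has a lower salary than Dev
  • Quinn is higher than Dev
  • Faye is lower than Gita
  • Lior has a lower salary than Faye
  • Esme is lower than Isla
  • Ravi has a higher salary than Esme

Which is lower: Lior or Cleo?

Lior

Lior < Dev < Quinn < Yara < Faye < Gita < Ravi < Cleo, by transitivity through Dev, Quinn, Yara, Faye, Gita, Ravi.
So Lior < Cleo; Lior is the lower of the two.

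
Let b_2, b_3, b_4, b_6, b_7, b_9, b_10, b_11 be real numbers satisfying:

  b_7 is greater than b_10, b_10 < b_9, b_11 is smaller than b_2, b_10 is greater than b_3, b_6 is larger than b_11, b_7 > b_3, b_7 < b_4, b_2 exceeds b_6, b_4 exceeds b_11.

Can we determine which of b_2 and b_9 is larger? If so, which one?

undetermined

Following every chain through b_9: below b_9 we get b_3, b_10.
b_2 is not reached, and no chain runs the other way from b_2 to b_9.
So the given relations leave the order of b_9 and b_2 undetermined.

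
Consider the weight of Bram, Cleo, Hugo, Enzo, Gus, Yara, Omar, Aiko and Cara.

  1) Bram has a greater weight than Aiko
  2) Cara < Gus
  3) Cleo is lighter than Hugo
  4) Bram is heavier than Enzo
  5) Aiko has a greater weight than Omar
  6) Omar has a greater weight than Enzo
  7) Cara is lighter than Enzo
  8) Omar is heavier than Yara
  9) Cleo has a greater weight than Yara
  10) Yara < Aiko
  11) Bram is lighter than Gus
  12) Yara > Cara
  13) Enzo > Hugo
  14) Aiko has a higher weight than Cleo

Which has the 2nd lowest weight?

Yara

The consecutive relations fix a unique order: Cara < Yara < Cleo < Hugo < Enzo < Omar < Aiko < Bram < Gus.
Counting 2 from the smallest end gives Yara.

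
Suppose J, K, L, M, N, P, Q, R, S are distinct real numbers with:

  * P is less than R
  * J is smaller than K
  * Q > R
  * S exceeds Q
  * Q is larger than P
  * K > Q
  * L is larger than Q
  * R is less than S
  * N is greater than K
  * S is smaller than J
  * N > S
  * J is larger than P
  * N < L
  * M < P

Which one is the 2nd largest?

N

The consecutive relations fix a unique order: M < P < R < Q < S < J < K < N < L.
Counting 2 from the largest end gives N.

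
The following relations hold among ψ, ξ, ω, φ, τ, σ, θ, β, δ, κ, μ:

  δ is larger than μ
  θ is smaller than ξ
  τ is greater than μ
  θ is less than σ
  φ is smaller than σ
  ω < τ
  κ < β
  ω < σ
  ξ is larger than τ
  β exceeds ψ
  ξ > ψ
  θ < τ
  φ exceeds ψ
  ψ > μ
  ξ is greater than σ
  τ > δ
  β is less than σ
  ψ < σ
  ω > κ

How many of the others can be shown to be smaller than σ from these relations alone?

From σ the given relations immediately reach θ, ψ, φ, β, ω.
From those, κ, μ — 7 in total.
Nothing else is reachable below σ; 7 in all.

7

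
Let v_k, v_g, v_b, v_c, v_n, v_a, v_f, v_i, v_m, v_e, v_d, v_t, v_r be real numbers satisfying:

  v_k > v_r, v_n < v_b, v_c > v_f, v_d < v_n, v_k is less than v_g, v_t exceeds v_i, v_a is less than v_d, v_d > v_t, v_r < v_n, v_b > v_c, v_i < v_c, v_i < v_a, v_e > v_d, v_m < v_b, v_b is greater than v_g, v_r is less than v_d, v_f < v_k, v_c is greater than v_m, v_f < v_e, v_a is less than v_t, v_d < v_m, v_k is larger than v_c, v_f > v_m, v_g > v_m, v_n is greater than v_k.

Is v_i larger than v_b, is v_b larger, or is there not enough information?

v_i < v_a and v_a < v_t give v_i < v_t.
Then v_t < v_d extends the chain to v_d.
Then v_d < v_m extends the chain to v_m.
With v_m < v_f: v_i < v_a < v_t < v_d < v_m < v_f.
With v_f < v_c: v_i < v_a < v_t < v_d < v_m < v_f < v_c.
With v_c < v_k: v_i < v_a < v_t < v_d < v_m < v_f < v_c < v_k.
With v_k < v_g: v_i < v_a < v_t < v_d < v_m < v_f < v_c < v_k < v_g.
Then v_g < v_b extends the chain to v_b.
So v_b is larger.

v_b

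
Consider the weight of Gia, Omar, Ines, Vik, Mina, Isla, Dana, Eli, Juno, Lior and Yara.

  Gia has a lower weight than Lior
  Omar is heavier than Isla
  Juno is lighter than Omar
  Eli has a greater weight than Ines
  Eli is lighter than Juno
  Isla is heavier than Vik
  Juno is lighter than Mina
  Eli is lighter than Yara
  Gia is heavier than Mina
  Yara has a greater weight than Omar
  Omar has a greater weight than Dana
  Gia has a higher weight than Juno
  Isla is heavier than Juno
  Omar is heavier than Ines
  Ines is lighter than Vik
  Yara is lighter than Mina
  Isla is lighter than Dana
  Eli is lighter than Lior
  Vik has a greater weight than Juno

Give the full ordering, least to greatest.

Ines < Eli < Juno < Vik < Isla < Dana < Omar < Yara < Mina < Gia < Lior

Each adjacent pair is fixed by a given relation: Ines < Eli; Eli < Juno; Juno < Vik; Vik < Isla; Isla < Dana; Dana < Omar; Omar < Yara; Yara < Mina; Mina < Gia; Gia < Lior. Chaining them end to end gives the full order.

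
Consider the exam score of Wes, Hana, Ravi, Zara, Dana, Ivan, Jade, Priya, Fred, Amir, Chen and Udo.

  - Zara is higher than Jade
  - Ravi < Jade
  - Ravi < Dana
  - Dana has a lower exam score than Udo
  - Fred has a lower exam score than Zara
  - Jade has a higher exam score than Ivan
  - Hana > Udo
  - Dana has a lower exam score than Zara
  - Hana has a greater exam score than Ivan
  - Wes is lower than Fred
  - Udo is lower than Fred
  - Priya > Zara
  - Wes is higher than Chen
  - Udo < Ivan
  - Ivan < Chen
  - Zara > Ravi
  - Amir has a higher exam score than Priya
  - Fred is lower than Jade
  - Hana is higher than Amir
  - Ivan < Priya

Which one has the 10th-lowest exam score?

Priya

Piecing the relations together gives one ordering: Ravi < Dana < Udo < Ivan < Chen < Wes < Fred < Jade < Zara < Priya < Amir < Hana.
Counting 10 from the smallest end gives Priya.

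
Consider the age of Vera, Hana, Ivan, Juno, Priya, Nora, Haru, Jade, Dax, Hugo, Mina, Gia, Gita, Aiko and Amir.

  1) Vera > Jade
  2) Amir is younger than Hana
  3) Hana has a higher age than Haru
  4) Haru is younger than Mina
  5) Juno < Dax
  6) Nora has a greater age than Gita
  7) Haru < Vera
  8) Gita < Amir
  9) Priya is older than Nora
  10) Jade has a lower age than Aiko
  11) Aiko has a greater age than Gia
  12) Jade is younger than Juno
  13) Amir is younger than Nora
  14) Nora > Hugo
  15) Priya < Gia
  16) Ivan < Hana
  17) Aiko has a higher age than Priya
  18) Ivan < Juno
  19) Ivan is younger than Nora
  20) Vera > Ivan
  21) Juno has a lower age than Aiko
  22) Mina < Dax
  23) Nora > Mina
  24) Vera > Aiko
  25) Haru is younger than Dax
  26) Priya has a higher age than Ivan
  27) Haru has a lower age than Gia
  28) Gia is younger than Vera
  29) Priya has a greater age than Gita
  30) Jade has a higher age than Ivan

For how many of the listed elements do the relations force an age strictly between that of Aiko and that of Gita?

4

The relations place Gita below Aiko. An element lies strictly between them when it is forced above Gita and also forced below Aiko.
Above Gita: {Amir, Nora, Priya, Hana, Gia, Vera}. Below Aiko: {Haru, Mina, Amir, Ivan, Jade, Juno, Hugo, Nora, Priya, Gia}.
Intersection: {Amir, Nora, Priya, Gia} — 4.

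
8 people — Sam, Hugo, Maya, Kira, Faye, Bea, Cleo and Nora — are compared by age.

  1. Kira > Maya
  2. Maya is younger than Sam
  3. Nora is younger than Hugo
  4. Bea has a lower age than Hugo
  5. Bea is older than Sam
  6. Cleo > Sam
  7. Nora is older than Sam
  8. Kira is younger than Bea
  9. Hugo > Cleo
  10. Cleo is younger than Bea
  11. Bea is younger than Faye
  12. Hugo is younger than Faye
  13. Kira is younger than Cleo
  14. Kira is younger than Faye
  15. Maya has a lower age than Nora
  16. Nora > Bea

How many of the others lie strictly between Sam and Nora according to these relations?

The relations place Sam below Nora. An element lies strictly between them when it is forced above Sam and also forced below Nora.
Above Sam: {Cleo, Bea, Hugo, Faye}. Below Nora: {Maya, Kira, Cleo, Bea}.
Intersection: {Cleo, Bea} — 2.

2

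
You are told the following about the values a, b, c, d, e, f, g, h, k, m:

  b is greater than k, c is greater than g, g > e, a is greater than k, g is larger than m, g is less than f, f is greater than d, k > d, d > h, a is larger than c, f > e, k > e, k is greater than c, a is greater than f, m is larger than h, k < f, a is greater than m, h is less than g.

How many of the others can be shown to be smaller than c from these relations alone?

4

The elements the relations force below c are h, m, e, g — no chain reaches any other.
That is 4.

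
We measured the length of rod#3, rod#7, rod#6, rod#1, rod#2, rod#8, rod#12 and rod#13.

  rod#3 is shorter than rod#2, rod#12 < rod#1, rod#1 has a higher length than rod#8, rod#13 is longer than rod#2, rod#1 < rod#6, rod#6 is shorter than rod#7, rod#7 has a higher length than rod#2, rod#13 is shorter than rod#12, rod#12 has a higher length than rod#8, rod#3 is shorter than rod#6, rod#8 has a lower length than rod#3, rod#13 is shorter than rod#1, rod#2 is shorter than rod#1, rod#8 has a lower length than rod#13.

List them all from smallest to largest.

rod#8 < rod#3 < rod#2 < rod#13 < rod#12 < rod#1 < rod#6 < rod#7

The consecutive links are each given: rod#8 < rod#3; rod#3 < rod#2; rod#2 < rod#13; rod#13 < rod#12; rod#12 < rod#1; rod#1 < rod#6; rod#6 < rod#7.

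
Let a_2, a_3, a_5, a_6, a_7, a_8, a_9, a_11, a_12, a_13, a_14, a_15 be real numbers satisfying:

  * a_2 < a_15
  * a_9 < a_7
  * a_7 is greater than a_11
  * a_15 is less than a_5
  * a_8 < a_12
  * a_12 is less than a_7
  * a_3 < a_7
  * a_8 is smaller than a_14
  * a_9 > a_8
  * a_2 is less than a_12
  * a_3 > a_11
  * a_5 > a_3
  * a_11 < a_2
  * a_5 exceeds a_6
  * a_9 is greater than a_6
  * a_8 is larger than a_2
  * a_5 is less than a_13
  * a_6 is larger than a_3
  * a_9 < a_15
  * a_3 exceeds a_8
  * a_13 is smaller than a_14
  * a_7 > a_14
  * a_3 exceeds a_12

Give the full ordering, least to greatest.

Each adjacent pair is fixed by a given relation: a_11 < a_2; a_2 < a_8; a_8 < a_12; a_12 < a_3; a_3 < a_6; a_6 < a_9; a_9 < a_15; a_15 < a_5; a_5 < a_13; a_13 < a_14; a_14 < a_7. Chaining them end to end gives the full order.

a_11 < a_2 < a_8 < a_12 < a_3 < a_6 < a_9 < a_15 < a_5 < a_13 < a_14 < a_7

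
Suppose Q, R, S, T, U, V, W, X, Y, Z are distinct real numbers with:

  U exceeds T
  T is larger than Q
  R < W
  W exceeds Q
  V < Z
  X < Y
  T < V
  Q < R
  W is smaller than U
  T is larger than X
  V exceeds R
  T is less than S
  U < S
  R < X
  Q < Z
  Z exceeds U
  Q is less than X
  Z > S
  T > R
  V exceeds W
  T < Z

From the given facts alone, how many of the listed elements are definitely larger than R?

8

Directly above R: X, T, W, V.
One step further: U, S, Z, Y (8 so far).
No other element is forced above R by the given relations, so the count is 8.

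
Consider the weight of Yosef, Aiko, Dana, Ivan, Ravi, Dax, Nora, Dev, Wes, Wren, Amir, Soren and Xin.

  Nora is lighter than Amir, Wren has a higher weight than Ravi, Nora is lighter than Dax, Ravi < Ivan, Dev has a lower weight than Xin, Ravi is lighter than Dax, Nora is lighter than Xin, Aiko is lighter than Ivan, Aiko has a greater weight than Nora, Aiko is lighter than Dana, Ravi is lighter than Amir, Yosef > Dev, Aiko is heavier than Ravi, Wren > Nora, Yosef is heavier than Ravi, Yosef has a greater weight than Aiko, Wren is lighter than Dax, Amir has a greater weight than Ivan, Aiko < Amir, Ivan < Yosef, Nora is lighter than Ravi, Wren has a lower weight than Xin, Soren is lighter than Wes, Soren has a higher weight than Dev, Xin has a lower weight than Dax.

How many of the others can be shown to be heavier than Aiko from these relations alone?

From Aiko the given relations immediately reach Dana, Ivan, Amir, Yosef.
No other element is forced above Aiko by the given relations, so the count is 4.

4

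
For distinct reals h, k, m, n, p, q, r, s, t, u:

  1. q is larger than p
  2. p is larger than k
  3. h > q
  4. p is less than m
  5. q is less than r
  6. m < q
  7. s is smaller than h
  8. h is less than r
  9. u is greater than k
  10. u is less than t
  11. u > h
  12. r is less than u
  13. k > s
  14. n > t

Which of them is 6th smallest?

Chaining the given pairs: s < k < p < m < q < h < r < u < t < n.
Counting 6 from the smallest end gives h.

h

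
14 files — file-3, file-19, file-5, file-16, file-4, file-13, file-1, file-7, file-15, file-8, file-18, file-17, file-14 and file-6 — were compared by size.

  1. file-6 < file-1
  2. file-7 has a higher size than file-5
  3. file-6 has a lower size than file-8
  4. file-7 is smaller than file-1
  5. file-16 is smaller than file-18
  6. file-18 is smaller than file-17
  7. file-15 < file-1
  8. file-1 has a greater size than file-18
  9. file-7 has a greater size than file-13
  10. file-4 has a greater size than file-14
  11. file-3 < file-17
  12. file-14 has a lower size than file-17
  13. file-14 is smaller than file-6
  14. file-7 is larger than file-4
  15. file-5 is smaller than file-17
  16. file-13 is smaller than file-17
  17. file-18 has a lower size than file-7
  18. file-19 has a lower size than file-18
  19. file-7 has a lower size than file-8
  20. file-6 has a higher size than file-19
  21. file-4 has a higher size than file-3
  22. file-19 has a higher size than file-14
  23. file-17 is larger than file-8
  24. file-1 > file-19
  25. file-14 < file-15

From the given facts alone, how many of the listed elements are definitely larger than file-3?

5

From file-3 the given relations immediately reach file-4, file-17.
From those, file-7 — 3 in total.
From those, file-8, file-1 — 5 in total.
No other element is forced above file-3 by the given relations, so the count is 5.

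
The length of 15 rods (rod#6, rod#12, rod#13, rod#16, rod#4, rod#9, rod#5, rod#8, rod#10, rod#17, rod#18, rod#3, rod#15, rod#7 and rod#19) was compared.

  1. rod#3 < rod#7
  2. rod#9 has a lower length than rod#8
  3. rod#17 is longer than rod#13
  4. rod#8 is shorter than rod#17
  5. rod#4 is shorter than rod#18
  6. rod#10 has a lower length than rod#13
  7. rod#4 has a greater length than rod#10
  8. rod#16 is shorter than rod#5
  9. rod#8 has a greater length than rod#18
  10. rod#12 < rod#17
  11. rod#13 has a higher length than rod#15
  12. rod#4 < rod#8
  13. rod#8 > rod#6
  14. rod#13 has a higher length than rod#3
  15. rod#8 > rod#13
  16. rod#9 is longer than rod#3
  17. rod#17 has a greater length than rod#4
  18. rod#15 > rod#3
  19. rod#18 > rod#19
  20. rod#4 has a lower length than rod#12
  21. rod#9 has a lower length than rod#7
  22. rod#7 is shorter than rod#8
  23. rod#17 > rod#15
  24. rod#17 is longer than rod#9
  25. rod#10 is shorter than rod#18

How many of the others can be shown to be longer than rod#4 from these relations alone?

4

Directly above rod#4: rod#12, rod#18, rod#8, rod#17.
Nothing else is reachable above rod#4; 4 in all.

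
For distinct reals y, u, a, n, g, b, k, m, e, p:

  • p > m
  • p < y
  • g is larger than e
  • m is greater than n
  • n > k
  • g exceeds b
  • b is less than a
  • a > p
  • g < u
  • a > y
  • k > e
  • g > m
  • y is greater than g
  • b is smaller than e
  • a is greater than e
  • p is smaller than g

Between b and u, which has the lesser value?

b < e and e < k give b < k.
Then k < n extends the chain to n.
With n < m: b < e < k < n < m.
With m < p: b < e < k < n < m < p.
With p < g: b < e < k < n < m < p < g.
With g < u: b < e < k < n < m < p < g < u.
So b < u; b is the smaller of the two.

b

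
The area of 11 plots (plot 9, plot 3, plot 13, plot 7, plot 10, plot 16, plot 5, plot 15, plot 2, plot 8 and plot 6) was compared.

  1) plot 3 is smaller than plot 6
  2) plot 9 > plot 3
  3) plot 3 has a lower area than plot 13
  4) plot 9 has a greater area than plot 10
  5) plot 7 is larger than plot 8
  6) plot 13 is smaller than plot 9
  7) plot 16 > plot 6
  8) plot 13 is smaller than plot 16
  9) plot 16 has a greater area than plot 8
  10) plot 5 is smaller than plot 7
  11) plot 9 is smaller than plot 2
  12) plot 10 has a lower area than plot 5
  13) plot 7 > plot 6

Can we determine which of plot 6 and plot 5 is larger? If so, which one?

Following every chain through plot 5: above plot 5 we get plot 7; below plot 5 we get plot 10.
plot 6 is not reached, and no chain runs the other way from plot 6 to plot 5.
So the given relations leave the order of plot 5 and plot 6 undetermined.

undetermined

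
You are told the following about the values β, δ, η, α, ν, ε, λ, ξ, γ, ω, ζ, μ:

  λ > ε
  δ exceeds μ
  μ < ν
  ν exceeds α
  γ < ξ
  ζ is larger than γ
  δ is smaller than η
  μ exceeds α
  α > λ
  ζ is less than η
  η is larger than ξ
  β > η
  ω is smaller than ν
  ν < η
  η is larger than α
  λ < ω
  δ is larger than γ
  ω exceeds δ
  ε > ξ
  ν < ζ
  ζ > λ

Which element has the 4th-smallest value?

The consecutive relations fix a unique order: γ < ξ < ε < λ < α < μ < δ < ω < ν < ζ < η < β.
Counting 4 from the smallest end gives λ.

λ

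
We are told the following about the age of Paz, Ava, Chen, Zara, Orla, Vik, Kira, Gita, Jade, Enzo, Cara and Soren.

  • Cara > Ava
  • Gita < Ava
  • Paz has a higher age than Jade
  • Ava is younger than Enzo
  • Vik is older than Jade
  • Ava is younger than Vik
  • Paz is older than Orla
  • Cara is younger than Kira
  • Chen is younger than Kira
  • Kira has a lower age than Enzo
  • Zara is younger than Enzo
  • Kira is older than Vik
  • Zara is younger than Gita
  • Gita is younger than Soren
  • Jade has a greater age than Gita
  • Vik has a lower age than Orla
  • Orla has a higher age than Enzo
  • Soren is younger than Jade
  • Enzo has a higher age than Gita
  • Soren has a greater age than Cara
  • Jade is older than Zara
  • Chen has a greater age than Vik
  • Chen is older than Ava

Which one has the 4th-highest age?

Piecing the relations together gives one ordering: Zara < Gita < Ava < Cara < Soren < Jade < Vik < Chen < Kira < Enzo < Orla < Paz.
The 4th largest is Kira.

Kira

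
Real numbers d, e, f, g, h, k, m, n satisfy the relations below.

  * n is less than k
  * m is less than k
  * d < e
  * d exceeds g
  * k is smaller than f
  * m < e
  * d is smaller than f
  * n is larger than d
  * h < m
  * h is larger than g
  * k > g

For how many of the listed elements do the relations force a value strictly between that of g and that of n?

1

Chaining upward from g reaches: h, d, m, e, k, f.
Chaining downward from n reaches: d.
Strictly between g and n are those in both lists: d — 1 element.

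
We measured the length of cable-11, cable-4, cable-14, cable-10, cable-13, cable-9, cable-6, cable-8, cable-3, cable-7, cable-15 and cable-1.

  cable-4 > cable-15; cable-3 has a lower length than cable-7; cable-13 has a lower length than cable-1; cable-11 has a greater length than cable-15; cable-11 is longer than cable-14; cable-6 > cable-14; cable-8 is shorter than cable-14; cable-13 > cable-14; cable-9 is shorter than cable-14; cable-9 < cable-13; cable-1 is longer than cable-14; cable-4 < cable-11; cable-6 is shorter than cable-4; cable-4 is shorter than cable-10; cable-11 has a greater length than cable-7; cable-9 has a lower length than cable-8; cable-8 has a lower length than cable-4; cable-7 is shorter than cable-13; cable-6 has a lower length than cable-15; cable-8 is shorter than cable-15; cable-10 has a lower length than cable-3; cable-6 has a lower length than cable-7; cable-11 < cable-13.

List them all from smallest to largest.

cable-9 < cable-8 < cable-14 < cable-6 < cable-15 < cable-4 < cable-10 < cable-3 < cable-7 < cable-11 < cable-13 < cable-1

The consecutive links are each given: cable-9 < cable-8; cable-8 < cable-14; cable-14 < cable-6; cable-6 < cable-15; cable-15 < cable-4; cable-4 < cable-10; cable-10 < cable-3; cable-3 < cable-7; cable-7 < cable-11; cable-11 < cable-13; cable-13 < cable-1.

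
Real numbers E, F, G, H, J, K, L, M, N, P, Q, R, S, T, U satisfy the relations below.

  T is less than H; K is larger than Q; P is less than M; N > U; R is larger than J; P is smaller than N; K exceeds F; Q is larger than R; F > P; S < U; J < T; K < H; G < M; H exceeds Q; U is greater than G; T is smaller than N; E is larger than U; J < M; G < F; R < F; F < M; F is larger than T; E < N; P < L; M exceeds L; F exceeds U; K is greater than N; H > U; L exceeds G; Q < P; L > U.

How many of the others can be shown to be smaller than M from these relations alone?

10

From M the given relations immediately reach J, P, G, F, L.
From those, R, Q, T, U — 9 in total.
From those, S — 10 in total.
No other element is forced below M by the given relations, so the count is 10.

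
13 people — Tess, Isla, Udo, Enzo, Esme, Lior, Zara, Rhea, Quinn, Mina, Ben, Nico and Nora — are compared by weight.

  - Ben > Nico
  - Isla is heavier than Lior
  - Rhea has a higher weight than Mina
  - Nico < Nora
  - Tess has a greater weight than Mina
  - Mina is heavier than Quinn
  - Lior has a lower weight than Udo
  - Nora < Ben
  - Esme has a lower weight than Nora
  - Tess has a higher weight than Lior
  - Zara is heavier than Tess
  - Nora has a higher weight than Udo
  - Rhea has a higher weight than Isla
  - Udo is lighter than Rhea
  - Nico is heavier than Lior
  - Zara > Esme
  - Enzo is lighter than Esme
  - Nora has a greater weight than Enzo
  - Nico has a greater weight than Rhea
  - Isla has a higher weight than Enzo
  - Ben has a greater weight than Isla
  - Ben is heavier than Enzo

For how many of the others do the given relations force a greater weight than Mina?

6

The elements the relations force above Mina are Rhea, Tess, Nico, Zara, Nora, Ben — no chain reaches any other.
That is 6.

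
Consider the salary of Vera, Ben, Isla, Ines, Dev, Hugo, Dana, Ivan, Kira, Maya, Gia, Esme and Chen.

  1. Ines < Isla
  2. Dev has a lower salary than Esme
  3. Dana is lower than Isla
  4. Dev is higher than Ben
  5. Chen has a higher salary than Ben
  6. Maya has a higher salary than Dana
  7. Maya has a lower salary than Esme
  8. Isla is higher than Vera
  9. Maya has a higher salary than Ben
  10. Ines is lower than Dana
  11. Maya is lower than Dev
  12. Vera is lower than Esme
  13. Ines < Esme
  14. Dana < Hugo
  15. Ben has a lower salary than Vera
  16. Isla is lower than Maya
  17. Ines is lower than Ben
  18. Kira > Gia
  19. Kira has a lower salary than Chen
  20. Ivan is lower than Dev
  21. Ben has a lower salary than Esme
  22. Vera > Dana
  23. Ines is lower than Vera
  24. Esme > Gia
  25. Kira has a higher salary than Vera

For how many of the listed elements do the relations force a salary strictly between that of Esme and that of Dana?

The relations place Dana below Esme. An element lies strictly between them when it is forced above Dana and also forced below Esme.
Above Dana: {Hugo, Vera, Isla, Kira, Maya, Chen, Dev}. Below Esme: {Ines, Ivan, Ben, Gia, Vera, Isla, Maya, Dev}.
Intersection: {Vera, Isla, Maya, Dev} — 4.

4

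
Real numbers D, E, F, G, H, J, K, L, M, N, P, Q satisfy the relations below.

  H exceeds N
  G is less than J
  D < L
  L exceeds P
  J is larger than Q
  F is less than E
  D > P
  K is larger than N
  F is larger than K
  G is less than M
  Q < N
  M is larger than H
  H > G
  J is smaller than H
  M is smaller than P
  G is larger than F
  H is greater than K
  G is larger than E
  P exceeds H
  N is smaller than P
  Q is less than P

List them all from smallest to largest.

Each adjacent pair is fixed by a given relation: Q < N; N < K; K < F; F < E; E < G; G < J; J < H; H < M; M < P; P < D; D < L. Chaining them end to end gives the full order.

Q < N < K < F < E < G < J < H < M < P < D < L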